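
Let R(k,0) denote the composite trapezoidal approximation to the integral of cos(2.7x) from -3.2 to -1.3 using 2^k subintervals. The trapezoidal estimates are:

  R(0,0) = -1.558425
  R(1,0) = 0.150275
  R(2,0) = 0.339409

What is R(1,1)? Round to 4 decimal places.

R(1,1) = 0.150275 + (0.150275 − (-1.558425))/3 = 0.719842

0.7198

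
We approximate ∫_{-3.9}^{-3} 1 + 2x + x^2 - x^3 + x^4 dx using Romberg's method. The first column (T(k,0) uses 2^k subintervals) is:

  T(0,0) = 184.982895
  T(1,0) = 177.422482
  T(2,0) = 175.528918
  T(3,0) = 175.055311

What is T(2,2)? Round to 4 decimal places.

T(1,1) = 177.422482 + (177.422482 − 184.982895)/3 = 174.902344
T(2,1) = 175.528918 + (175.528918 − 177.422482)/3 = 174.897730
T(2,2) = (16·174.897730 − 174.902344) / 15 = 174.897422

174.8974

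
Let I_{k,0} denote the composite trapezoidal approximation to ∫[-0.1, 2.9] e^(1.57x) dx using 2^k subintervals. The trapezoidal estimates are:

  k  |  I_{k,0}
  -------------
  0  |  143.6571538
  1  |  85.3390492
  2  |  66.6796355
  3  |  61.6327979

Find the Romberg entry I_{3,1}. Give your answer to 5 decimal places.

59.95052

Richardson extrapolation on the trapezoidal column (denominator 4−1=3):
I_{3,1} = 61.6327979 + (61.6327979 − 66.6796355)/3 = 59.9505187
(Column j=1 coincides with Simpson's rule on the same nodes.)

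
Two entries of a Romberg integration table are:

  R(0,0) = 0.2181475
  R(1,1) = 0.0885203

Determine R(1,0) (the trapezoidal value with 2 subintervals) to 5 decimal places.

From R(1,1) = (4·R(1,0) − R(0,0))/3, solve for R(1,0):
4·R(1,0) = 3·0.0885203 + 0.2181475 = 0.4837084
R(1,0) = 0.1209271

0.12093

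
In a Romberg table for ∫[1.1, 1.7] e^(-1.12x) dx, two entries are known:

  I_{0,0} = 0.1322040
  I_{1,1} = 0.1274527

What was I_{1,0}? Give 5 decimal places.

From I_{1,1} = (4·I_{1,0} − I_{0,0})/3, solve for I_{1,0}:
4·I_{1,0} = 3·0.1274527 + 0.1322040 = 0.5145621
I_{1,0} = 0.1286405

0.12864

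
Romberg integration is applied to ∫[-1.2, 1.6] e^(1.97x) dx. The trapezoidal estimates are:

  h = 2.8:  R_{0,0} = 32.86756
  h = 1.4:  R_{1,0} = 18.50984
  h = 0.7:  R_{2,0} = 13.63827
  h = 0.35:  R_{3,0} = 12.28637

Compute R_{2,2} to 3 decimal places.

Richardson extrapolation on the trapezoidal column (denominator 4−1=3):
R_{1,1} = 18.50984 + (18.50984 − 32.86756)/3 = 13.72393
R_{2,1} = 13.63827 + (13.63827 − 18.50984)/3 = 12.01441
R_{2,2} = 12.01441 + (12.01441 − 13.72393)/15 = 11.90044

11.900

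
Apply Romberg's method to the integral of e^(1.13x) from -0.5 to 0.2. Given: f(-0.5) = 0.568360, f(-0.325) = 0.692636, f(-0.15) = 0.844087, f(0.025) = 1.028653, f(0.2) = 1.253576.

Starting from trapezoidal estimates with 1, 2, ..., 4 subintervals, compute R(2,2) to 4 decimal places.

0.6064

R(0,0) (trapezoid, 1 panel, h=0.7000): 0.637678
R(1,0) (trapezoid, 2 panels, h=0.3500): 0.614269
R(2,0) (trapezoid, 4 panels, h=0.1750): 0.608360
R(1,1) = 0.614269 + (0.614269 − 0.637678)/3 = 0.606466
R(2,1) = 0.608360 + (0.608360 − 0.614269)/3 = 0.606390
R(2,2) = 0.606390 + (0.606390 − 0.606466)/15 = 0.606385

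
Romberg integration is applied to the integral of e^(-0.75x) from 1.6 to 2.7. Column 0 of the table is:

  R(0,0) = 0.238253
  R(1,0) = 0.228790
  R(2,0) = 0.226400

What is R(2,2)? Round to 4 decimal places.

Richardson extrapolation on the trapezoidal column (denominator 4−1=3):
R(1,1) = 0.228790 + (0.228790 − 0.238253)/3 = 0.225636
R(2,1) = 0.226400 + (0.226400 − 0.228790)/3 = 0.225603
R(2,2) = (16·0.225603 − 0.225636) / 15 = 0.225601

0.2256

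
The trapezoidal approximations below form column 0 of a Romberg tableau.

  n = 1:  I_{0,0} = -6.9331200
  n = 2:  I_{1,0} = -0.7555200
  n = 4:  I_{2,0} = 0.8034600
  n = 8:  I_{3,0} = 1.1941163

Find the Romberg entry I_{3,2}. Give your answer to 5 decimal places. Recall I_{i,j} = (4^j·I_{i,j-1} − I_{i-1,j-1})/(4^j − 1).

1.32442

I_{2,1} = (4·0.8034600 − (-0.7555200)) / 3 = 1.3231200
I_{3,1} = (4·1.1941163 − 0.8034600) / 3 = 1.3243351
I_{3,2} = 1.3243351 + (1.3243351 − 1.3231200)/15 = 1.3244161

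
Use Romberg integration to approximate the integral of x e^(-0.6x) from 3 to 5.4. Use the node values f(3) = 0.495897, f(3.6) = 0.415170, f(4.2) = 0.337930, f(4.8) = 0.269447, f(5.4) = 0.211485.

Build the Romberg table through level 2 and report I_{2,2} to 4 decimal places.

I_{0,0} (trapezoid, 1 panel, h=2.4000): 0.848858
I_{1,0} (trapezoid, 2 panels, h=1.2000): 0.829945
I_{2,0} (trapezoid, 4 panels, h=0.6000): 0.825743
I_{1,1} = 0.829945 + (0.829945 − 0.848858)/3 = 0.823641
I_{2,1} = 0.825743 + (0.825743 − 0.829945)/3 = 0.824342
I_{2,2} = 0.824342 + (0.824342 − 0.823641)/15 = 0.824389

0.8244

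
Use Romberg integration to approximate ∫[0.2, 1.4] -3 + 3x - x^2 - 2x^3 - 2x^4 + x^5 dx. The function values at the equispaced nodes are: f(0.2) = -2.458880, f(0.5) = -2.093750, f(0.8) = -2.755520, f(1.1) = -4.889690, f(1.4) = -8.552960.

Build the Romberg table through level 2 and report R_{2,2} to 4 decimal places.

R_{0,0} (trapezoid, 1 panel, h=1.2000): -6.607104
R_{1,0} (trapezoid, 2 panels, h=0.6000): -4.956864
R_{2,0} (trapezoid, 4 panels, h=0.3000): -4.573464
R_{1,1} = -4.956864 + (-4.956864 − (-6.607104))/3 = -4.406784
R_{2,1} = -4.573464 + (-4.573464 − (-4.956864))/3 = -4.445664
R_{2,2} = -4.445664 + (-4.445664 − (-4.406784))/15 = -4.448256

-4.4483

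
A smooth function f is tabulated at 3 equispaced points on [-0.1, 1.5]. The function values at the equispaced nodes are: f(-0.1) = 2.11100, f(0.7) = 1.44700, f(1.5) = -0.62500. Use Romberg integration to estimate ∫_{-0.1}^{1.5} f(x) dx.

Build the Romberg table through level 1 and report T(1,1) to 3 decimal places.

T(0,0) (trapezoid, 1 panel, h=1.6000): 1.18880
T(1,0) (trapezoid, 2 panels, h=0.8000): 1.75200
T(1,1) = 1.75200 + (1.75200 − 1.18880)/3 = 1.93973

1.940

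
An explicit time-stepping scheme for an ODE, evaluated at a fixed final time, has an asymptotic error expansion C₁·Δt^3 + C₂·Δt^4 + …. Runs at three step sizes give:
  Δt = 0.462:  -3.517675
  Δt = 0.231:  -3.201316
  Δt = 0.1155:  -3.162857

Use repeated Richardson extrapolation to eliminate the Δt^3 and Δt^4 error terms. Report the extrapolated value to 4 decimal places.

First eliminate the Δt^3 term (factor 2^3 = 8):
  B₁ = (8·(-3.201316) − (-3.517675))/7 = -3.156122
  B₂ = (8·(-3.162857) − (-3.201316))/7 = -3.157363
Then eliminate the Δt^4 term (factor 2^4 = 16):
  (16·(-3.157363) − (-3.156122))/15 = -3.157446

-3.1574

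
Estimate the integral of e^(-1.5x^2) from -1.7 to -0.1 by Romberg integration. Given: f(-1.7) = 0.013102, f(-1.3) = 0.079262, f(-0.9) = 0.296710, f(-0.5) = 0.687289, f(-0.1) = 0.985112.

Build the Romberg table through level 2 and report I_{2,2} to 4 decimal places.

0.6236

I_{0,0} (trapezoid, 1 panel, h=1.6000): 0.798571
I_{1,0} (trapezoid, 2 panels, h=0.8000): 0.636654
I_{2,0} (trapezoid, 4 panels, h=0.4000): 0.624947
I_{1,1} = 0.636654 + (0.636654 − 0.798571)/3 = 0.582682
I_{2,1} = 0.624947 + (0.624947 − 0.636654)/3 = 0.621045
I_{2,2} = 0.621045 + (0.621045 − 0.582682)/15 = 0.623603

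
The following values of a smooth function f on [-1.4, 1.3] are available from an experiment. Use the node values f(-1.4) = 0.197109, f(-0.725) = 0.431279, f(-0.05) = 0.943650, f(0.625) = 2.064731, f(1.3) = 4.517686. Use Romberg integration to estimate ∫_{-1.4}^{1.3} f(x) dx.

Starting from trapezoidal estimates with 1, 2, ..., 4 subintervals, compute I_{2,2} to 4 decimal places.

I_{0,0} (trapezoid, 1 panel, h=2.7000): 6.364973
I_{1,0} (trapezoid, 2 panels, h=1.3500): 4.456414
I_{2,0} (trapezoid, 4 panels, h=0.6750): 3.913014
I_{1,1} = 4.456414 + (4.456414 − 6.364973)/3 = 3.820228
I_{2,1} = 3.913014 + (3.913014 − 4.456414)/3 = 3.731881
I_{2,2} = 3.731881 + (3.731881 − 3.820228)/15 = 3.725991

3.7260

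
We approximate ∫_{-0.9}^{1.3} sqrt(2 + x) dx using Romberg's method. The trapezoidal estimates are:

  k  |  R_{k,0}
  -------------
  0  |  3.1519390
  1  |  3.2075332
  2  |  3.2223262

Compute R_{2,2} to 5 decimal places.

3.22734

R_{1,1} = (4·3.2075332 − 3.1519390) / 3 = 3.2260646
R_{2,1} = 3.2223262 + (3.2223262 − 3.2075332)/3 = 3.2272572
R_{2,2} = (16·3.2272572 − 3.2260646) / 15 = 3.2273367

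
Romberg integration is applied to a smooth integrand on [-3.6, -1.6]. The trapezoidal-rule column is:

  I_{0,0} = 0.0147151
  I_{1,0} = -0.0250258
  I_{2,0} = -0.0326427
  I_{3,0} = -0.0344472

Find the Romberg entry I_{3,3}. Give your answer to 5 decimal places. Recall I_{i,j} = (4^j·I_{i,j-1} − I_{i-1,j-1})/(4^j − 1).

-0.03504

Richardson extrapolation on the trapezoidal column (denominator 4−1=3):
I_{1,1} = -0.0250258 + (-0.0250258 − 0.0147151)/3 = -0.0382728
I_{2,1} = (4·(-0.0326427) − (-0.0250258)) / 3 = -0.0351817
I_{3,1} = (4·(-0.0344472) − (-0.0326427)) / 3 = -0.0350487
I_{2,2} = (16·(-0.0351817) − (-0.0382728)) / 15 = -0.0349756
I_{3,2} = -0.0350487 + (-0.0350487 − (-0.0351817))/15 = -0.0350398
I_{3,3} = -0.0350398 + (-0.0350398 − (-0.0349756))/63 = -0.0350408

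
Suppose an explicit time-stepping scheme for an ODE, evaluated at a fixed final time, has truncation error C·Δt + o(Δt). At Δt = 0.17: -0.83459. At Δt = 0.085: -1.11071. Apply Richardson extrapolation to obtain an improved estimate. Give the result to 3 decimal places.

Extrapolated value = (2·A(Δt/2) − A(Δt)) / (2 − 1)
= (2·(-1.11071) − (-0.83459)) / 1
= -1.38683 / 1 = -1.38683

-1.387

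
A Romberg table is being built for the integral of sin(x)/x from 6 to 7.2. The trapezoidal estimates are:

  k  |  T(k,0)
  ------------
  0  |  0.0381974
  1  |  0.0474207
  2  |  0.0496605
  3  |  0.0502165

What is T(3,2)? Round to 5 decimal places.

0.05040

Richardson extrapolation on the trapezoidal column (denominator 4−1=3):
T(2,1) = (4·0.0496605 − 0.0474207) / 3 = 0.0504071
T(3,1) = (4·0.0502165 − 0.0496605) / 3 = 0.0504018
T(3,2) = 0.0504018 + (0.0504018 − 0.0504071)/15 = 0.0504014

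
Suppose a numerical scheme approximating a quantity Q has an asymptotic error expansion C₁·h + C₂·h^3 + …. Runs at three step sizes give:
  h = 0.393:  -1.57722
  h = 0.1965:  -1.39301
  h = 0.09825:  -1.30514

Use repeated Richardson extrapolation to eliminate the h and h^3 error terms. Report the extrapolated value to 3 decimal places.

First eliminate the h term (factor 2^1 = 2):
  B₁ = (2·(-1.39301) − (-1.57722))/1 = -1.20880
  B₂ = (2·(-1.30514) − (-1.39301))/1 = -1.21727
Then eliminate the h^3 term (factor 2^3 = 8):
  (8·(-1.21727) − (-1.20880))/7 = -1.21848

-1.218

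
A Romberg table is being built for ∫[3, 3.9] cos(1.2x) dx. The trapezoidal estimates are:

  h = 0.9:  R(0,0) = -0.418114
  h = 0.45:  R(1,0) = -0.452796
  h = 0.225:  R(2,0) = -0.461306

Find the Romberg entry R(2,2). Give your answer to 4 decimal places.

R(1,1) = -0.452796 + (-0.452796 − (-0.418114))/3 = -0.464357
R(2,1) = (4·(-0.461306) − (-0.452796)) / 3 = -0.464143
R(2,2) = (16·(-0.464143) − (-0.464357)) / 15 = -0.464129

-0.4641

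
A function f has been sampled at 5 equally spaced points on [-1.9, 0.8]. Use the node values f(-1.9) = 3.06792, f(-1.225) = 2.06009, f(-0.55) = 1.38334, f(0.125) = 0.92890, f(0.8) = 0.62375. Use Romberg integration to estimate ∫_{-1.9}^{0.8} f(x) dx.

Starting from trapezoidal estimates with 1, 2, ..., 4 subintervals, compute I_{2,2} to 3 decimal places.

I_{0,0} (trapezoid, 1 panel, h=2.7000): 4.98375
I_{1,0} (trapezoid, 2 panels, h=1.3500): 4.35939
I_{2,0} (trapezoid, 4 panels, h=0.6750): 4.19726
I_{1,1} = 4.35939 + (4.35939 − 4.98375)/3 = 4.15127
I_{2,1} = 4.19726 + (4.19726 − 4.35939)/3 = 4.14322
I_{2,2} = 4.14322 + (4.14322 − 4.15127)/15 = 4.14268

4.143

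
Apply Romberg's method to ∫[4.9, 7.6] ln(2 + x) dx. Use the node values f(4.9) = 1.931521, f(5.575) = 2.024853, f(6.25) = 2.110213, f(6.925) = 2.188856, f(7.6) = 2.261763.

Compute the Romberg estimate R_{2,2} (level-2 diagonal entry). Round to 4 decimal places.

5.6854

R_{0,0} (trapezoid, 1 panel, h=2.7000): 5.660933
R_{1,0} (trapezoid, 2 panels, h=1.3500): 5.679254
R_{2,0} (trapezoid, 4 panels, h=0.6750): 5.683881
R_{1,1} = 5.679254 + (5.679254 − 5.660933)/3 = 5.685361
R_{2,1} = 5.683881 + (5.683881 − 5.679254)/3 = 5.685423
R_{2,2} = 5.685423 + (5.685423 − 5.685361)/15 = 5.685427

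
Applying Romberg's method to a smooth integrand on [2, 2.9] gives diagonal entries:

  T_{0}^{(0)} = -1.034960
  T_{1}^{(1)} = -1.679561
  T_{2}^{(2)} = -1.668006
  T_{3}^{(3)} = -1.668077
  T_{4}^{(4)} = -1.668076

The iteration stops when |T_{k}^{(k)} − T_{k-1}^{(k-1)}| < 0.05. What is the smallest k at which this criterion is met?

|T_{1}^{(1)} − T_{0}^{(0)}| = 0.644601 ≥ 0.05
|T_{2}^{(2)} − T_{1}^{(1)}| = 0.011555 < 0.05

k = 2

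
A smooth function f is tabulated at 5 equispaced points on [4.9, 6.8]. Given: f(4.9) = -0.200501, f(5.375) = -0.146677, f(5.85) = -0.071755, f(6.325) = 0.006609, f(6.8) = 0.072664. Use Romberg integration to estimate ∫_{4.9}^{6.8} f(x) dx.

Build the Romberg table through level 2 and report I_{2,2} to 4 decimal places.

-0.1317

I_{0,0} (trapezoid, 1 panel, h=1.9000): -0.121445
I_{1,0} (trapezoid, 2 panels, h=0.9500): -0.128890
I_{2,0} (trapezoid, 4 panels, h=0.4750): -0.130977
I_{1,1} = -0.128890 + (-0.128890 − (-0.121445))/3 = -0.131372
I_{2,1} = -0.130977 + (-0.130977 − (-0.128890))/3 = -0.131673
I_{2,2} = -0.131673 + (-0.131673 − (-0.131372))/15 = -0.131693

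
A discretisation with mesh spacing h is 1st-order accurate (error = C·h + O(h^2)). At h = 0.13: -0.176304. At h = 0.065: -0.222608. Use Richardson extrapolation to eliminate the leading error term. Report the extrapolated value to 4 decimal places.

Extrapolated value = (2·A(h/2) − A(h)) / (2 − 1)
= (2·(-0.222608) − (-0.176304)) / 1
= -0.268912 / 1 = -0.268912

-0.2689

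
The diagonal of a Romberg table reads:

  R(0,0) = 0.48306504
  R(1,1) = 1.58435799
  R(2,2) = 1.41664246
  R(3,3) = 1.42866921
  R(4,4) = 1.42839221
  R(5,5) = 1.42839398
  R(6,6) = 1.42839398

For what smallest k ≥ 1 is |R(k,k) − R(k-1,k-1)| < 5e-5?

k = 5

|R(1,1) − R(0,0)| = 1.10129295 ≥ 5e-5
|R(2,2) − R(1,1)| = 0.16771553 ≥ 5e-5
|R(3,3) − R(2,2)| = 0.01202675 ≥ 5e-5
|R(4,4) − R(3,3)| = 0.00027700 ≥ 5e-5
|R(5,5) − R(4,4)| = 0.00000177 < 5e-5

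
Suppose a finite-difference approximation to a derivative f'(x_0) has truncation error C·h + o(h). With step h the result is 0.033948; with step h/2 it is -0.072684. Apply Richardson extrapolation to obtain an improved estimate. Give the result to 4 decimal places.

-0.1793

The leading error scales as h; refining by a factor of 2 reduces it by 2^1 = 2.
Extrapolated value = (2·A(h/2) − A(h)) / (2 − 1)
= (2·(-0.072684) − 0.033948) / 1
= -0.179316 / 1 = -0.179316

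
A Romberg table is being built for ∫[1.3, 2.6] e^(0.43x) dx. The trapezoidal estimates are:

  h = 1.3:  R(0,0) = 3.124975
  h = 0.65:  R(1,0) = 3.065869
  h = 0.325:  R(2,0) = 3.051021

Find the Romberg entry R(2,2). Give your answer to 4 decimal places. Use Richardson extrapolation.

3.0461

R(1,1) = 3.065869 + (3.065869 − 3.124975)/3 = 3.046167
R(2,1) = 3.051021 + (3.051021 − 3.065869)/3 = 3.046072
R(2,2) = 3.046072 + (3.046072 − 3.046167)/15 = 3.046066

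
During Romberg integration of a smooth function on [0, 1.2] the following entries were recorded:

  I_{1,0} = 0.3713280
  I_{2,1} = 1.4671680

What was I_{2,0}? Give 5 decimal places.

From I_{2,1} = (4·I_{2,0} − I_{1,0})/3, solve for I_{2,0}:
4·I_{2,0} = 3·1.4671680 + 0.3713280 = 4.7728320
I_{2,0} = 1.1932080

1.19321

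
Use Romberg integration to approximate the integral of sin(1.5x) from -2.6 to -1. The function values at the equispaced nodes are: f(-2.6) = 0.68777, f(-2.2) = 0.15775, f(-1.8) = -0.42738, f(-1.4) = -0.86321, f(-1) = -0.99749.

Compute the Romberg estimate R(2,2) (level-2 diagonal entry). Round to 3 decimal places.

-0.531

R(0,0) (trapezoid, 1 panel, h=1.6000): -0.24778
R(1,0) (trapezoid, 2 panels, h=0.8000): -0.46579
R(2,0) (trapezoid, 4 panels, h=0.4000): -0.51508
R(1,1) = -0.46579 + (-0.46579 − (-0.24778))/3 = -0.53846
R(2,1) = -0.51508 + (-0.51508 − (-0.46579))/3 = -0.53151
R(2,2) = -0.53151 + (-0.53151 − (-0.53846))/15 = -0.53105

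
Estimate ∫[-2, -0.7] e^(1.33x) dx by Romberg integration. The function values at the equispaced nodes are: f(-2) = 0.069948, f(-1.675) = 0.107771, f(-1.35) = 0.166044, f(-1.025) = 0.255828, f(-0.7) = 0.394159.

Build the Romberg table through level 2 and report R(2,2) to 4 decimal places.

R(0,0) (trapezoid, 1 panel, h=1.3000): 0.301670
R(1,0) (trapezoid, 2 panels, h=0.6500): 0.258763
R(2,0) (trapezoid, 4 panels, h=0.3250): 0.247551
R(1,1) = 0.258763 + (0.258763 − 0.301670)/3 = 0.244461
R(2,1) = 0.247551 + (0.247551 − 0.258763)/3 = 0.243814
R(2,2) = 0.243814 + (0.243814 − 0.244461)/15 = 0.243771

0.2438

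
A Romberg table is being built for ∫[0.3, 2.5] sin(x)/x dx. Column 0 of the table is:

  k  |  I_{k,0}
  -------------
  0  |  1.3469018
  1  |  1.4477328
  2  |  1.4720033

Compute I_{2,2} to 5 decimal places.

Richardson extrapolation on the trapezoidal column (denominator 4−1=3):
I_{1,1} = (4·1.4477328 − 1.3469018) / 3 = 1.4813431
I_{2,1} = (4·1.4720033 − 1.4477328) / 3 = 1.4800935
I_{2,2} = (16·1.4800935 − 1.4813431) / 15 = 1.4800102

1.48001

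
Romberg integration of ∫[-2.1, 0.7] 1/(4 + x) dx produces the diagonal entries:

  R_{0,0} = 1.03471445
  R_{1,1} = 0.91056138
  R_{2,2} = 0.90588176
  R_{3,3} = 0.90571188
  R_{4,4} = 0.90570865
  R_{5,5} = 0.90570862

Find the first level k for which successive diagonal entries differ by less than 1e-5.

|R_{1,1} − R_{0,0}| = 0.12415307 ≥ 1e-5
|R_{2,2} − R_{1,1}| = 0.00467962 ≥ 1e-5
|R_{3,3} − R_{2,2}| = 0.00016988 ≥ 1e-5
|R_{4,4} − R_{3,3}| = 0.00000323 < 1e-5

k = 4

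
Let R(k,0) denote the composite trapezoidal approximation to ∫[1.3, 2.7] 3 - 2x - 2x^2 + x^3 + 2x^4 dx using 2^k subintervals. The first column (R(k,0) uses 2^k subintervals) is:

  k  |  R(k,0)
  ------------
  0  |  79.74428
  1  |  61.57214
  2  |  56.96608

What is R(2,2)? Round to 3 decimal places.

R(1,1) = (4·61.57214 − 79.74428) / 3 = 55.51476
R(2,1) = 56.96608 + (56.96608 − 61.57214)/3 = 55.43073
R(2,2) = (16·55.43073 − 55.51476) / 15 = 55.42513

55.425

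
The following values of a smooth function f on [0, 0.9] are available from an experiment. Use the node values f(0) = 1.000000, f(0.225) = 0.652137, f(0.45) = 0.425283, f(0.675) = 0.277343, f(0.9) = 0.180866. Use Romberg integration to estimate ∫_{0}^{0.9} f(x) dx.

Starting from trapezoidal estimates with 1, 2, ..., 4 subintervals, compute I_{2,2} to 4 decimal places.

0.4311

I_{0,0} (trapezoid, 1 panel, h=0.9000): 0.531390
I_{1,0} (trapezoid, 2 panels, h=0.4500): 0.457072
I_{2,0} (trapezoid, 4 panels, h=0.2250): 0.437669
I_{1,1} = 0.457072 + (0.457072 − 0.531390)/3 = 0.432299
I_{2,1} = 0.437669 + (0.437669 − 0.457072)/3 = 0.431201
I_{2,2} = 0.431201 + (0.431201 − 0.432299)/15 = 0.431128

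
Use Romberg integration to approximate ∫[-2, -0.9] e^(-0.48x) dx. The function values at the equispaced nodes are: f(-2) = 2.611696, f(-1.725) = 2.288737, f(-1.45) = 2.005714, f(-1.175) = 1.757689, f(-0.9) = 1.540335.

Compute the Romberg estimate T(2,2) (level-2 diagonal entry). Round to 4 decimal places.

T(0,0) (trapezoid, 1 panel, h=1.1000): 2.283617
T(1,0) (trapezoid, 2 panels, h=0.5500): 2.244951
T(2,0) (trapezoid, 4 panels, h=0.2750): 2.235243
T(1,1) = 2.244951 + (2.244951 − 2.283617)/3 = 2.232062
T(2,1) = 2.235243 + (2.235243 − 2.244951)/3 = 2.232007
T(2,2) = 2.232007 + (2.232007 − 2.232062)/15 = 2.232003

2.2320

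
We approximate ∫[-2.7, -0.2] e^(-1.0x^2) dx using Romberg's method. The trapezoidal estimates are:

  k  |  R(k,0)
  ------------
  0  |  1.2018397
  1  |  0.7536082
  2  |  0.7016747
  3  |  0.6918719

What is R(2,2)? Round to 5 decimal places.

Richardson extrapolation on the trapezoidal column (denominator 4−1=3):
R(1,1) = (4·0.7536082 − 1.2018397) / 3 = 0.6041977
R(2,1) = (4·0.7016747 − 0.7536082) / 3 = 0.6843635
R(2,2) = 0.6843635 + (0.6843635 − 0.6041977)/15 = 0.6897079
(Column j=1 coincides with Simpson's rule on the same nodes.)

0.68971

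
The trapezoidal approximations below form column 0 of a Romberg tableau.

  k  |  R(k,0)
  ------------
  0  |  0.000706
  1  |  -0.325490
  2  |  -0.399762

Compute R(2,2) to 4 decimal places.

Richardson extrapolation on the trapezoidal column (denominator 4−1=3):
R(1,1) = -0.325490 + (-0.325490 − 0.000706)/3 = -0.434222
R(2,1) = (4·(-0.399762) − (-0.325490)) / 3 = -0.424519
R(2,2) = (16·(-0.424519) − (-0.434222)) / 15 = -0.423872

-0.4239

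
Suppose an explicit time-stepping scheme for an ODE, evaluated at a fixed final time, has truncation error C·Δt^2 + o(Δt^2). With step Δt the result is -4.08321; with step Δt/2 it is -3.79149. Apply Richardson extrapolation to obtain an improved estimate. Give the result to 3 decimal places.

-3.694

The leading error scales as Δt^2; refining by a factor of 2 reduces it by 2^2 = 4.
Extrapolated value = (4·A(Δt/2) − A(Δt)) / (4 − 1)
= (4·(-3.79149) − (-4.08321)) / 3
= -11.08275 / 3 = -3.69425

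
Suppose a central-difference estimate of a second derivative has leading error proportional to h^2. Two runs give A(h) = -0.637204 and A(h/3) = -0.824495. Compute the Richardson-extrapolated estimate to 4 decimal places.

Extrapolated value = (9·A(h/3) − A(h)) / (9 − 1)
= (9·(-0.824495) − (-0.637204)) / 8
= -6.783251 / 8 = -0.847906

-0.8479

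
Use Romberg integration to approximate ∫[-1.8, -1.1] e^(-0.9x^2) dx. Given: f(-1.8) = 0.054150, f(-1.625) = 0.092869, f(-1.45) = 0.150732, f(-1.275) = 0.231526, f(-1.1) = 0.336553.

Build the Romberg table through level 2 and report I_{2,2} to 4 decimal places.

0.1161

I_{0,0} (trapezoid, 1 panel, h=0.7000): 0.136746
I_{1,0} (trapezoid, 2 panels, h=0.3500): 0.121129
I_{2,0} (trapezoid, 4 panels, h=0.1750): 0.117334
I_{1,1} = 0.121129 + (0.121129 − 0.136746)/3 = 0.115923
I_{2,1} = 0.117334 + (0.117334 − 0.121129)/3 = 0.116069
I_{2,2} = 0.116069 + (0.116069 − 0.115923)/15 = 0.116079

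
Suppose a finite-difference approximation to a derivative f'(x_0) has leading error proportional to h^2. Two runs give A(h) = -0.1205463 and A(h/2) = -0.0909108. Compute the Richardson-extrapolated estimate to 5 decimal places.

Extrapolated value = (4·A(h/2) − A(h)) / (4 − 1)
= (4·(-0.0909108) − (-0.1205463)) / 3
= -0.2430969 / 3 = -0.0810323

-0.08103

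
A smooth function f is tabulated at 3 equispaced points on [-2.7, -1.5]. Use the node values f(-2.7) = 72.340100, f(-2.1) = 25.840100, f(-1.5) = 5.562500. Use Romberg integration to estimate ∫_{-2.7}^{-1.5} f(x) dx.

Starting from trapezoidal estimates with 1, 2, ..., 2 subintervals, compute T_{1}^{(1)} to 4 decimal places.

36.2526

T_{0}^{(0)} (trapezoid, 1 panel, h=1.2000): 46.741560
T_{1}^{(0)} (trapezoid, 2 panels, h=0.6000): 38.874840
T_{1}^{(1)} = 38.874840 + (38.874840 − 46.741560)/3 = 36.252600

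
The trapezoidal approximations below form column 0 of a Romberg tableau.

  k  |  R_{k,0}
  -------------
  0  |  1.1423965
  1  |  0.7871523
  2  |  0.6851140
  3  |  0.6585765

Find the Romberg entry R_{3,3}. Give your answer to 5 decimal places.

0.64963

Richardson extrapolation on the trapezoidal column (denominator 4−1=3):
R_{1,1} = 0.7871523 + (0.7871523 − 1.1423965)/3 = 0.6687376
R_{2,1} = 0.6851140 + (0.6851140 − 0.7871523)/3 = 0.6511012
R_{3,1} = 0.6585765 + (0.6585765 − 0.6851140)/3 = 0.6497307
R_{2,2} = (16·0.6511012 − 0.6687376) / 15 = 0.6499254
R_{3,2} = 0.6497307 + (0.6497307 − 0.6511012)/15 = 0.6496393
R_{3,3} = 0.6496393 + (0.6496393 − 0.6499254)/63 = 0.6496348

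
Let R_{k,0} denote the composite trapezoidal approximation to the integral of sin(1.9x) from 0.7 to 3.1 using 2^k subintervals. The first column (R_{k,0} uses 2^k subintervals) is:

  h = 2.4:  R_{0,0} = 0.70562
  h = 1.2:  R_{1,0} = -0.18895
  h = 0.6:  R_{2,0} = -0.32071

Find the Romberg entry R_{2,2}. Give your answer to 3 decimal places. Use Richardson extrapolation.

-0.356

Richardson extrapolation on the trapezoidal column (denominator 4−1=3):
R_{1,1} = (4·(-0.18895) − 0.70562) / 3 = -0.48714
R_{2,1} = (4·(-0.32071) − (-0.18895)) / 3 = -0.36463
R_{2,2} = (16·(-0.36463) − (-0.48714)) / 15 = -0.35646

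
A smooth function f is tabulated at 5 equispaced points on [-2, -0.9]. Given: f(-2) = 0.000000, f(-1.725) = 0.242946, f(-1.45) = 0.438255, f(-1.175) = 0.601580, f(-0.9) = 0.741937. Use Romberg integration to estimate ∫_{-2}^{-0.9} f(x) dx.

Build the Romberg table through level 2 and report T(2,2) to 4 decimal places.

0.4581

T(0,0) (trapezoid, 1 panel, h=1.1000): 0.408065
T(1,0) (trapezoid, 2 panels, h=0.5500): 0.445073
T(2,0) (trapezoid, 4 panels, h=0.2750): 0.454781
T(1,1) = 0.445073 + (0.445073 − 0.408065)/3 = 0.457409
T(2,1) = 0.454781 + (0.454781 − 0.445073)/3 = 0.458017
T(2,2) = 0.458017 + (0.458017 − 0.457409)/15 = 0.458058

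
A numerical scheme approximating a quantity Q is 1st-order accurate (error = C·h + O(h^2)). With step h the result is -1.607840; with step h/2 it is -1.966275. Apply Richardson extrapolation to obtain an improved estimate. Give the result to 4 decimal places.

Extrapolated value = (2·A(h/2) − A(h)) / (2 − 1)
= (2·(-1.966275) − (-1.607840)) / 1
= -2.324710 / 1 = -2.324710

-2.3247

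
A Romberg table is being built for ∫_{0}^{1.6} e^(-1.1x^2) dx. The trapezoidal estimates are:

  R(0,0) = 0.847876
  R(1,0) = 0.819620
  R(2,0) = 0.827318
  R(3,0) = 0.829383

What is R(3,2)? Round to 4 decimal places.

Richardson extrapolation on the trapezoidal column (denominator 4−1=3):
R(2,1) = (4·0.827318 − 0.819620) / 3 = 0.829884
R(3,1) = (4·0.829383 − 0.827318) / 3 = 0.830071
R(3,2) = 0.830071 + (0.830071 − 0.829884)/15 = 0.830083

0.8301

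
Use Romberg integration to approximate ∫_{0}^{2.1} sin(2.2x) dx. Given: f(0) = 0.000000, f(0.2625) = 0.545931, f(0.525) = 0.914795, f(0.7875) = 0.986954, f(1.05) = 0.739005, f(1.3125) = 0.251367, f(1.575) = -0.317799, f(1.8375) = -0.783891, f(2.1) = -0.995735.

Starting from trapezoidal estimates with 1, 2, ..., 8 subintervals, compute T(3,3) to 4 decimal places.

T(0,0) (trapezoid, 1 panel, h=2.1000): -1.045522
T(1,0) (trapezoid, 2 panels, h=1.0500): 0.253194
T(2,0) (trapezoid, 4 panels, h=0.5250): 0.440020
T(3,0) (trapezoid, 8 panels, h=0.2625): 0.482605
T(1,1) = 0.253194 + (0.253194 − (-1.045522))/3 = 0.686099
T(2,1) = 0.440020 + (0.440020 − 0.253194)/3 = 0.502295
T(3,1) = 0.482605 + (0.482605 − 0.440020)/3 = 0.496800
T(2,2) = 0.502295 + (0.502295 − 0.686099)/15 = 0.490041
T(3,2) = 0.496800 + (0.496800 − 0.502295)/15 = 0.496434
T(3,3) = 0.496434 + (0.496434 − 0.490041)/63 = 0.496535

0.4965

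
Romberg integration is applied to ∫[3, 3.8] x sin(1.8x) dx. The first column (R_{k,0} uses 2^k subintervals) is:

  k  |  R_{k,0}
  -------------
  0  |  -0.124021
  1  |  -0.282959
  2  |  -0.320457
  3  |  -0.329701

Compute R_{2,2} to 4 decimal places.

R_{1,1} = (4·(-0.282959) − (-0.124021)) / 3 = -0.335938
R_{2,1} = -0.320457 + (-0.320457 − (-0.282959))/3 = -0.332956
R_{2,2} = -0.332956 + (-0.332956 − (-0.335938))/15 = -0.332757

-0.3328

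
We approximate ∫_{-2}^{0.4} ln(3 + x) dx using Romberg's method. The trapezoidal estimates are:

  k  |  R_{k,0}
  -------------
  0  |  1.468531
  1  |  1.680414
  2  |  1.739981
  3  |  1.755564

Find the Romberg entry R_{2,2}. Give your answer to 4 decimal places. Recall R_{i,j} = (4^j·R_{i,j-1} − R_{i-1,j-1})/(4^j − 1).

1.7604

Richardson extrapolation on the trapezoidal column (denominator 4−1=3):
R_{1,1} = 1.680414 + (1.680414 − 1.468531)/3 = 1.751042
R_{2,1} = 1.739981 + (1.739981 − 1.680414)/3 = 1.759837
R_{2,2} = (16·1.759837 − 1.751042) / 15 = 1.760423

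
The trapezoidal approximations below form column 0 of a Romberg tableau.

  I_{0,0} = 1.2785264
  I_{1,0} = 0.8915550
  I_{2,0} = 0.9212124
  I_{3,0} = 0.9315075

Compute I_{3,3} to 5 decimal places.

0.93508

I_{1,1} = (4·0.8915550 − 1.2785264) / 3 = 0.7625645
I_{2,1} = 0.9212124 + (0.9212124 − 0.8915550)/3 = 0.9310982
I_{3,1} = 0.9315075 + (0.9315075 − 0.9212124)/3 = 0.9349392
I_{2,2} = (16·0.9310982 − 0.7625645) / 15 = 0.9423338
I_{3,2} = (16·0.9349392 − 0.9310982) / 15 = 0.9351953
I_{3,3} = (64·0.9351953 − 0.9423338) / 63 = 0.9350820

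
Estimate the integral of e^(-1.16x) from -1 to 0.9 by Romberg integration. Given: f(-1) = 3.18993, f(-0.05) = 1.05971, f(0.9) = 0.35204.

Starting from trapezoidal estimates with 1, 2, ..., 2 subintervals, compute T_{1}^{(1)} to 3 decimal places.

2.464

T_{0}^{(0)} (trapezoid, 1 panel, h=1.9000): 3.36487
T_{1}^{(0)} (trapezoid, 2 panels, h=0.9500): 2.68916
T_{1}^{(1)} = 2.68916 + (2.68916 − 3.36487)/3 = 2.46392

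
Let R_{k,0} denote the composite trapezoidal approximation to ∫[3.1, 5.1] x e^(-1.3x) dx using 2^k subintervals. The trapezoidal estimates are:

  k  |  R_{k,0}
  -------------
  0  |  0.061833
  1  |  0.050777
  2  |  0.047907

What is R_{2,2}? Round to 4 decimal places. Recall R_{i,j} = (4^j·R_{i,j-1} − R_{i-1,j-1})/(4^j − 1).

0.0469

R_{1,1} = (4·0.050777 − 0.061833) / 3 = 0.047092
R_{2,1} = (4·0.047907 − 0.050777) / 3 = 0.046950
R_{2,2} = (16·0.046950 − 0.047092) / 15 = 0.046941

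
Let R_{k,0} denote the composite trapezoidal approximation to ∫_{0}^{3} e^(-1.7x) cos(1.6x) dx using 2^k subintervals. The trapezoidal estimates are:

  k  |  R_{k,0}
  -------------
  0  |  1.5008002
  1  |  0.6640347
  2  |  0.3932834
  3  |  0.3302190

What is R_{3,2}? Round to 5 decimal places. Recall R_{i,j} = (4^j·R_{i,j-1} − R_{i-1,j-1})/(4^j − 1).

Richardson extrapolation on the trapezoidal column (denominator 4−1=3):
R_{2,1} = 0.3932834 + (0.3932834 − 0.6640347)/3 = 0.3030330
R_{3,1} = 0.3302190 + (0.3302190 − 0.3932834)/3 = 0.3091975
R_{3,2} = (16·0.3091975 − 0.3030330) / 15 = 0.3096085

0.30961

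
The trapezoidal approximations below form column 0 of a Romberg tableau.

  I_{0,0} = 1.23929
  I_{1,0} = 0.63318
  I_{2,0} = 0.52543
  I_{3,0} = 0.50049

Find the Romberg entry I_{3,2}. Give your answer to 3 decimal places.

0.492

I_{2,1} = 0.52543 + (0.52543 − 0.63318)/3 = 0.48951
I_{3,1} = (4·0.50049 − 0.52543) / 3 = 0.49218
I_{3,2} = 0.49218 + (0.49218 − 0.48951)/15 = 0.49236
(Column j=1 coincides with Simpson's rule on the same nodes.)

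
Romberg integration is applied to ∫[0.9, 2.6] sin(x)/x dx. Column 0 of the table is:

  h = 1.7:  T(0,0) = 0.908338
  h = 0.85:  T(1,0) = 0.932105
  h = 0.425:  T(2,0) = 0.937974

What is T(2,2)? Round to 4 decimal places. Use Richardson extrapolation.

0.9399

T(1,1) = 0.932105 + (0.932105 − 0.908338)/3 = 0.940027
T(2,1) = 0.937974 + (0.937974 − 0.932105)/3 = 0.939930
T(2,2) = 0.939930 + (0.939930 − 0.940027)/15 = 0.939924
(Column j=1 coincides with Simpson's rule on the same nodes.)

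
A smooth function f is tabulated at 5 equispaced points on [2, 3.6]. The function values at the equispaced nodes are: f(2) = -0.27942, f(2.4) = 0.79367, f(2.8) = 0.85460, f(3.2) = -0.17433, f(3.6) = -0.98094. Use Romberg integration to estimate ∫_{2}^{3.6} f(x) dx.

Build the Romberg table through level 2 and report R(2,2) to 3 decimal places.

0.378

R(0,0) (trapezoid, 1 panel, h=1.6000): -1.00829
R(1,0) (trapezoid, 2 panels, h=0.8000): 0.17954
R(2,0) (trapezoid, 4 panels, h=0.4000): 0.33750
R(1,1) = 0.17954 + (0.17954 − (-1.00829))/3 = 0.57548
R(2,1) = 0.33750 + (0.33750 − 0.17954)/3 = 0.39015
R(2,2) = 0.39015 + (0.39015 − 0.57548)/15 = 0.37779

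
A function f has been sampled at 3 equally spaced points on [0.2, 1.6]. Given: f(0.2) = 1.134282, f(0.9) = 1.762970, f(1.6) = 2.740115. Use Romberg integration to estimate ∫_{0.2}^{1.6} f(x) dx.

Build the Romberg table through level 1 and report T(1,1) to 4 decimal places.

T(0,0) (trapezoid, 1 panel, h=1.4000): 2.712078
T(1,0) (trapezoid, 2 panels, h=0.7000): 2.590118
T(1,1) = 2.590118 + (2.590118 − 2.712078)/3 = 2.549465

2.5495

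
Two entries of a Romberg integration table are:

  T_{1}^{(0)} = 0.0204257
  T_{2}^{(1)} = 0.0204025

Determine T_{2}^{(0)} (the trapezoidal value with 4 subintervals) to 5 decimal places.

0.02041

From T_{2}^{(1)} = (4·T_{2}^{(0)} − T_{1}^{(0)})/3, solve for T_{2}^{(0)}:
4·T_{2}^{(0)} = 3·0.0204025 + 0.0204257 = 0.0816332
T_{2}^{(0)} = 0.0204083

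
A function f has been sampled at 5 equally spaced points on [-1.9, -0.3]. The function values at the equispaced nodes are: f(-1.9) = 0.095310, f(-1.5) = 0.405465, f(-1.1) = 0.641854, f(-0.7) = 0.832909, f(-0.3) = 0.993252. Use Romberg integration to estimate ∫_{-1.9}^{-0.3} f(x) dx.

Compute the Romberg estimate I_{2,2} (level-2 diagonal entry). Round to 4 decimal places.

0.9769

I_{0,0} (trapezoid, 1 panel, h=1.6000): 0.870850
I_{1,0} (trapezoid, 2 panels, h=0.8000): 0.948908
I_{2,0} (trapezoid, 4 panels, h=0.4000): 0.969804
I_{1,1} = 0.948908 + (0.948908 − 0.870850)/3 = 0.974927
I_{2,1} = 0.969804 + (0.969804 − 0.948908)/3 = 0.976769
I_{2,2} = 0.976769 + (0.976769 − 0.974927)/15 = 0.976892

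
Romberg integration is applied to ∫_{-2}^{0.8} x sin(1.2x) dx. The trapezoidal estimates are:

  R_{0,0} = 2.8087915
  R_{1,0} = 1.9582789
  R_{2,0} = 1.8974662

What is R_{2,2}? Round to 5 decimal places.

Richardson extrapolation on the trapezoidal column (denominator 4−1=3):
R_{1,1} = 1.9582789 + (1.9582789 − 2.8087915)/3 = 1.6747747
R_{2,1} = 1.8974662 + (1.8974662 − 1.9582789)/3 = 1.8771953
R_{2,2} = (16·1.8771953 − 1.6747747) / 15 = 1.8906900
(Column j=1 coincides with Simpson's rule on the same nodes.)

1.89069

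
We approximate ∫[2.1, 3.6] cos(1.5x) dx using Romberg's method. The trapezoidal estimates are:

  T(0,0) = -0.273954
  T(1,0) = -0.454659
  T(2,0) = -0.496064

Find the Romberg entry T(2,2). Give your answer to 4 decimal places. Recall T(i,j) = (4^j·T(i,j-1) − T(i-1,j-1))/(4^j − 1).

T(1,1) = -0.454659 + (-0.454659 − (-0.273954))/3 = -0.514894
T(2,1) = -0.496064 + (-0.496064 − (-0.454659))/3 = -0.509866
T(2,2) = (16·(-0.509866) − (-0.514894)) / 15 = -0.509531

-0.5095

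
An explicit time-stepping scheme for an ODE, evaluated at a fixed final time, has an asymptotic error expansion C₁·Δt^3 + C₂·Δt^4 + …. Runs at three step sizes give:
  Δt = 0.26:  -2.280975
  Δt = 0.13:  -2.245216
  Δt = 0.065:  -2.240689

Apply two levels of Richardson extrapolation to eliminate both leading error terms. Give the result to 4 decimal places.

-2.2400

First eliminate the Δt^3 term (factor 2^3 = 8):
  B₁ = (8·(-2.245216) − (-2.280975))/7 = -2.240108
  B₂ = (8·(-2.240689) − (-2.245216))/7 = -2.240042
Then eliminate the Δt^4 term (factor 2^4 = 16):
  (16·(-2.240042) − (-2.240108))/15 = -2.240038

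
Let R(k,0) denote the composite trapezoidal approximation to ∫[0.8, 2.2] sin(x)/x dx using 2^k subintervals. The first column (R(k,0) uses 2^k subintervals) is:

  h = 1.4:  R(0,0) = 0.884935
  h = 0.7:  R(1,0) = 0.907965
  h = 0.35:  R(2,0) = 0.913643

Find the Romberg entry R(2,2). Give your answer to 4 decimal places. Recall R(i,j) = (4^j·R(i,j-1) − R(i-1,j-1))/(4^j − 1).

0.9155

Richardson extrapolation on the trapezoidal column (denominator 4−1=3):
R(1,1) = (4·0.907965 − 0.884935) / 3 = 0.915642
R(2,1) = (4·0.913643 − 0.907965) / 3 = 0.915536
R(2,2) = 0.915536 + (0.915536 − 0.915642)/15 = 0.915529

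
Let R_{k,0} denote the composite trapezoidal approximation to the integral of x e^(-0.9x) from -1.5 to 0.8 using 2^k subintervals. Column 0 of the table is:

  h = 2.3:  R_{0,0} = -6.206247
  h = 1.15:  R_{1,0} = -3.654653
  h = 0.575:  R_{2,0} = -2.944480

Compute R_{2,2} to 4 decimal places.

Richardson extrapolation on the trapezoidal column (denominator 4−1=3):
R_{1,1} = (4·(-3.654653) − (-6.206247)) / 3 = -2.804122
R_{2,1} = -2.944480 + (-2.944480 − (-3.654653))/3 = -2.707756
R_{2,2} = -2.707756 + (-2.707756 − (-2.804122))/15 = -2.701332

-2.7013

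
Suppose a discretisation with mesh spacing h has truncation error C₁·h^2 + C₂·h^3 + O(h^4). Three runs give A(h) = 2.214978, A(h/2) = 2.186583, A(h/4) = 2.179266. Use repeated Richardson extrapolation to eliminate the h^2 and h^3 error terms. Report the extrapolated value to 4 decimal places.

First eliminate the h^2 term (factor 2^2 = 4):
  B₁ = (4·2.186583 − 2.214978)/3 = 2.177118
  B₂ = (4·2.179266 − 2.186583)/3 = 2.176827
Then eliminate the h^3 term (factor 2^3 = 8):
  (8·2.176827 − 2.177118)/7 = 2.176785

2.1768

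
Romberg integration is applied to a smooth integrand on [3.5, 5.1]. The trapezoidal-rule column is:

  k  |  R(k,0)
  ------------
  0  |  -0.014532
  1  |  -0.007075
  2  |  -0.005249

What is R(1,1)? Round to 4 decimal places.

R(1,1) = (4·(-0.007075) − (-0.014532)) / 3 = -0.004589

-0.0046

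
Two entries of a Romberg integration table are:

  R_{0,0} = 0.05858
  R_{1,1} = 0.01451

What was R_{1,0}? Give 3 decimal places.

0.026

From R_{1,1} = (4·R_{1,0} − R_{0,0})/3, solve for R_{1,0}:
4·R_{1,0} = 3·0.01451 + 0.05858 = 0.10211
R_{1,0} = 0.02553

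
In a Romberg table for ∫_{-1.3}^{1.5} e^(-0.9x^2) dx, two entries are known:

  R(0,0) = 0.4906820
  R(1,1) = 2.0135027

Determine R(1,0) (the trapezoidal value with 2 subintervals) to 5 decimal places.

From R(1,1) = (4·R(1,0) − R(0,0))/3, solve for R(1,0):
4·R(1,0) = 3·2.0135027 + 0.4906820 = 6.5311901
R(1,0) = 1.6327975

1.63280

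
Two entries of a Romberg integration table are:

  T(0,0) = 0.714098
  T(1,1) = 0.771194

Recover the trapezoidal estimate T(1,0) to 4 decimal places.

From T(1,1) = (4·T(1,0) − T(0,0))/3, solve for T(1,0):
4·T(1,0) = 3·0.771194 + 0.714098 = 3.027680
T(1,0) = 0.756920

0.7569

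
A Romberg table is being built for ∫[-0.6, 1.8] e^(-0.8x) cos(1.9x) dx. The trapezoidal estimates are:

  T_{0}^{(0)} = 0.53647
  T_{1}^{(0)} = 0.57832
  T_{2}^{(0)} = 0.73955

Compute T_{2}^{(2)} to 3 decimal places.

0.807

T_{1}^{(1)} = 0.57832 + (0.57832 − 0.53647)/3 = 0.59227
T_{2}^{(1)} = 0.73955 + (0.73955 − 0.57832)/3 = 0.79329
T_{2}^{(2)} = (16·0.79329 − 0.59227) / 15 = 0.80669
(Column j=1 coincides with Simpson's rule on the same nodes.)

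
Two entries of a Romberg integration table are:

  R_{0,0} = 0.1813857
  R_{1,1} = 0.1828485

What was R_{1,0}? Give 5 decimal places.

From R_{1,1} = (4·R_{1,0} − R_{0,0})/3, solve for R_{1,0}:
4·R_{1,0} = 3·0.1828485 + 0.1813857 = 0.7299312
R_{1,0} = 0.1824828

0.18248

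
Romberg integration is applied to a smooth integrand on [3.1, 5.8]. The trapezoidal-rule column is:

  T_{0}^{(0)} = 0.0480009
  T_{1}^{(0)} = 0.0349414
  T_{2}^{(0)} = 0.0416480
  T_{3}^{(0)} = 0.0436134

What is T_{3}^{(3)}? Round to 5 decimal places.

T_{1}^{(1)} = 0.0349414 + (0.0349414 − 0.0480009)/3 = 0.0305882
T_{2}^{(1)} = 0.0416480 + (0.0416480 − 0.0349414)/3 = 0.0438835
T_{3}^{(1)} = (4·0.0436134 − 0.0416480) / 3 = 0.0442685
T_{2}^{(2)} = (16·0.0438835 − 0.0305882) / 15 = 0.0447699
T_{3}^{(2)} = 0.0442685 + (0.0442685 − 0.0438835)/15 = 0.0442942
T_{3}^{(3)} = (64·0.0442942 − 0.0447699) / 63 = 0.0442866

0.04429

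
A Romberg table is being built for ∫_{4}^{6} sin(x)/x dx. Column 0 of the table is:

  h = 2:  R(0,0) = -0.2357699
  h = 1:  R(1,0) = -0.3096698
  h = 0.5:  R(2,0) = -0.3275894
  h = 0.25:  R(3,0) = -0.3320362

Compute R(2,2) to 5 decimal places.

-0.33351

R(1,1) = (4·(-0.3096698) − (-0.2357699)) / 3 = -0.3343031
R(2,1) = -0.3275894 + (-0.3275894 − (-0.3096698))/3 = -0.3335626
R(2,2) = (16·(-0.3335626) − (-0.3343031)) / 15 = -0.3335132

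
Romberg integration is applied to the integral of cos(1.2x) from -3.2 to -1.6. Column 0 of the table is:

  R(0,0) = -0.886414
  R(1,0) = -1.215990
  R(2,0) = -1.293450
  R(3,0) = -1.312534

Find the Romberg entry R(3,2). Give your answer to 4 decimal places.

R(2,1) = (4·(-1.293450) − (-1.215990)) / 3 = -1.319270
R(3,1) = -1.312534 + (-1.312534 − (-1.293450))/3 = -1.318895
R(3,2) = (16·(-1.318895) − (-1.319270)) / 15 = -1.318870
(Column j=1 coincides with Simpson's rule on the same nodes.)

-1.3189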